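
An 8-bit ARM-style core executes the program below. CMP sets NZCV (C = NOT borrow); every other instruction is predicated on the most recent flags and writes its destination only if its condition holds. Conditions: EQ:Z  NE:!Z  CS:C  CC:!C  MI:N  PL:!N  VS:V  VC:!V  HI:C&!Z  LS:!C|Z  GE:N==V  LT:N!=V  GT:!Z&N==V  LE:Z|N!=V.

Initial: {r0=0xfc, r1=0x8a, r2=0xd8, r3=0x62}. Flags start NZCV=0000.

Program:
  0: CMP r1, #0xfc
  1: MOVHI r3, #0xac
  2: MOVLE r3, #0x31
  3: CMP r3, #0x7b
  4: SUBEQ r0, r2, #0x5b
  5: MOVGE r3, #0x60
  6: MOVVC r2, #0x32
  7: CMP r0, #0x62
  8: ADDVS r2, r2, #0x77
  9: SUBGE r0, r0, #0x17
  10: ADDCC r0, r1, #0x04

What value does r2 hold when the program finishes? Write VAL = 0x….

0: ✓ CMP  NZCV=1000
1: · MOVHI
2: ✓ MOVLE  r3←0x31
3: ✓ CMP  NZCV=1000
4: · SUBEQ
5: · MOVGE
6: ✓ MOVVC  r2←0x32
7: ✓ CMP  NZCV=1010
8: · ADDVS
9: · SUBGE
10: · ADDCC

VAL = 0x32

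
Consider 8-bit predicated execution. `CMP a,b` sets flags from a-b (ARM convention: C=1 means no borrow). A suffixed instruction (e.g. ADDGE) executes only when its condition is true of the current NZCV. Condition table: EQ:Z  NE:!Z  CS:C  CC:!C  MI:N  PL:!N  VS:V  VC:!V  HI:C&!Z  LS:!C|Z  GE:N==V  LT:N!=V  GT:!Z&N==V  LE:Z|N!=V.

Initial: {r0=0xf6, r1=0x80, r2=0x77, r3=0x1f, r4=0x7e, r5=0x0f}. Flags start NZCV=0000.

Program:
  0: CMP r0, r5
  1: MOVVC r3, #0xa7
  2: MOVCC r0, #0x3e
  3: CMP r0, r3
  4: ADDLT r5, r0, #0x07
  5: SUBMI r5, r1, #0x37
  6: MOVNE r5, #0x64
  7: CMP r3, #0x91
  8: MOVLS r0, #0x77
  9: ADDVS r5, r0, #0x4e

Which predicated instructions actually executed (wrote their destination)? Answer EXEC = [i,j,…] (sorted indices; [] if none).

[0] flags=1010 → (cmp)
[1] flags=1010 VC?T → r3=0xa7
[2] flags=1010 CC?F → skip
[3] flags=0010 → (cmp)
[4] flags=0010 LT?F → skip
[5] flags=0010 MI?F → skip
[6] flags=0010 NE?T → r5=0x64
[7] flags=0010 → (cmp)
[8] flags=0010 LS?F → skip
[9] flags=0010 VS?F → skip

EXEC = [1,6]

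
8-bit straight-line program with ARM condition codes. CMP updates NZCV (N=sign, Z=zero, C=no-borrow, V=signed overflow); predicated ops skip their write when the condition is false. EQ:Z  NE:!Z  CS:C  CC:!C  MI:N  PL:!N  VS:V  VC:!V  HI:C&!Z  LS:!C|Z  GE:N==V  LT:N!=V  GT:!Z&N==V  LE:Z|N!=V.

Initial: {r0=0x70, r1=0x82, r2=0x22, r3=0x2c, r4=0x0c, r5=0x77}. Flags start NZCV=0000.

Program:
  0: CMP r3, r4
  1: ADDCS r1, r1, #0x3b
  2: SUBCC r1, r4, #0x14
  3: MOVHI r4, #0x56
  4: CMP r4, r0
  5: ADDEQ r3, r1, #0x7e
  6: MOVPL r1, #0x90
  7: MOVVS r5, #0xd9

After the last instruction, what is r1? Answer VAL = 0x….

[0] flags=0010 → (cmp)
[1] flags=0010 CS?T → r1=0xbd
[2] flags=0010 CC?F → skip
[3] flags=0010 HI?T → r4=0x56
[4] flags=1000 → (cmp)
[5] flags=1000 EQ?F → skip
[6] flags=1000 PL?F → skip
[7] flags=1000 VS?F → skip

VAL = 0xbd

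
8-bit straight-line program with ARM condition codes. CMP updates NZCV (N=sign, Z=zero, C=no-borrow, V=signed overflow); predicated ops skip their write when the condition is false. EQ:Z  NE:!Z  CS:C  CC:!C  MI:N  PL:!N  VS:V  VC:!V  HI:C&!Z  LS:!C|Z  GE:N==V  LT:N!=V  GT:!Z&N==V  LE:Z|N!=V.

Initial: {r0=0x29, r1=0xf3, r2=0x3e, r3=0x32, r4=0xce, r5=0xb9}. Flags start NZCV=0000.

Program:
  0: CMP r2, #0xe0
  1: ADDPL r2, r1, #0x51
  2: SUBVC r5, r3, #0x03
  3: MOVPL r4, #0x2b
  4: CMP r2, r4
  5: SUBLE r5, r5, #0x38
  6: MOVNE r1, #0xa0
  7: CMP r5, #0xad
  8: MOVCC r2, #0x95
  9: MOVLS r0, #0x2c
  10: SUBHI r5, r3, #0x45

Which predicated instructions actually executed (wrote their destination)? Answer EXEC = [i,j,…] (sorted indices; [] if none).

[0] flags=0000 → (cmp)
[1] flags=0000 PL?T → r2=0x44
[2] flags=0000 VC?T → r5=0x2f
[3] flags=0000 PL?T → r4=0x2b
[4] flags=0010 → (cmp)
[5] flags=0010 LE?F → skip
[6] flags=0010 NE?T → r1=0xa0
[7] flags=1001 → (cmp)
[8] flags=1001 CC?T → r2=0x95
[9] flags=1001 LS?T → r0=0x2c
[10] flags=1001 HI?F → skip

EXEC = [1,2,3,6,8,9]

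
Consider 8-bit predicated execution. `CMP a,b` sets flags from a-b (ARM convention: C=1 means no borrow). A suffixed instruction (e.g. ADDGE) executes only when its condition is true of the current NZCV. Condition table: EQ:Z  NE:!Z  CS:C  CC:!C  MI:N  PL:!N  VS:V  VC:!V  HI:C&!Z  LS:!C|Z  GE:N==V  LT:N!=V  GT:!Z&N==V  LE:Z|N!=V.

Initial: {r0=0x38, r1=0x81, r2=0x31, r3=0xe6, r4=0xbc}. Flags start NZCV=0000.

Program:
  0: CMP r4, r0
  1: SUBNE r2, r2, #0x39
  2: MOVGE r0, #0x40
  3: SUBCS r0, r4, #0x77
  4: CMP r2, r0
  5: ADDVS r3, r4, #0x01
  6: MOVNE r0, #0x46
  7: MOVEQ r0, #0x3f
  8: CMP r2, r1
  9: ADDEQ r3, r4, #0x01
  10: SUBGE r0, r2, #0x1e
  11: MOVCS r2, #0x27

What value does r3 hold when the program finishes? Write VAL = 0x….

VAL = 0xe6

[0] flags=1010 → (cmp)
[1] flags=1010 NE?T → r2=0xf8
[2] flags=1010 GE?F → skip
[3] flags=1010 CS?T → r0=0x45
[4] flags=1010 → (cmp)
[5] flags=1010 VS?F → skip
[6] flags=1010 NE?T → r0=0x46
[7] flags=1010 EQ?F → skip
[8] flags=0010 → (cmp)
[9] flags=0010 EQ?F → skip
[10] flags=0010 GE?T → r0=0xda
[11] flags=0010 CS?T → r2=0x27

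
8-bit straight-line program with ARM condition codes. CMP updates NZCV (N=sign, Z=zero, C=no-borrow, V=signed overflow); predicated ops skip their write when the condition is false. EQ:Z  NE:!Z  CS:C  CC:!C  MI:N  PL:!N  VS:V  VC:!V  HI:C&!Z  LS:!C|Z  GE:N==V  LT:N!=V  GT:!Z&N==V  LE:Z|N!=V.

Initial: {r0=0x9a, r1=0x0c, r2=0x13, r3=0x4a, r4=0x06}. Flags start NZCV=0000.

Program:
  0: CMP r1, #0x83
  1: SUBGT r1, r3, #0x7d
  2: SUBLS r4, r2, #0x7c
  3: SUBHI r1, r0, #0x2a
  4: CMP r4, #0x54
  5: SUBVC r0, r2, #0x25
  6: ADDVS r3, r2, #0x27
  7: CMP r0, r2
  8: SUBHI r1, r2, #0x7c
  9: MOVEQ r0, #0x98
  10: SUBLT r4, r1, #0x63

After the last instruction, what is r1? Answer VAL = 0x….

[0] flags=1001 → (cmp)
[1] flags=1001 GT?T → r1=0xcd
[2] flags=1001 LS?T → r4=0x97
[3] flags=1001 HI?F → skip
[4] flags=0011 → (cmp)
[5] flags=0011 VC?F → skip
[6] flags=0011 VS?T → r3=0x3a
[7] flags=1010 → (cmp)
[8] flags=1010 HI?T → r1=0x97
[9] flags=1010 EQ?F → skip
[10] flags=1010 LT?T → r4=0x34

VAL = 0x97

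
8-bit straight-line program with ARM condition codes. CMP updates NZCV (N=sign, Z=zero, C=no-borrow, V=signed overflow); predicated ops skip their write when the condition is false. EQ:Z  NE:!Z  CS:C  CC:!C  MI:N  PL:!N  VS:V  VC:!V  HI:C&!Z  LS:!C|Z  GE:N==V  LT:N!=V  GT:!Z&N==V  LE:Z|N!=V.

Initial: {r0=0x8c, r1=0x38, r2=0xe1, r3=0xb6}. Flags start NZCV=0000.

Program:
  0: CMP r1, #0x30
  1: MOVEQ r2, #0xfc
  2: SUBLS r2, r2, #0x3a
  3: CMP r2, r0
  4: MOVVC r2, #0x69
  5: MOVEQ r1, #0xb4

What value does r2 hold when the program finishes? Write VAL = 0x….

VAL = 0x69

[0] flags=0010 → (cmp)
[1] flags=0010 EQ?F → skip
[2] flags=0010 LS?F → skip
[3] flags=0010 → (cmp)
[4] flags=0010 VC?T → r2=0x69
[5] flags=0010 EQ?F → skip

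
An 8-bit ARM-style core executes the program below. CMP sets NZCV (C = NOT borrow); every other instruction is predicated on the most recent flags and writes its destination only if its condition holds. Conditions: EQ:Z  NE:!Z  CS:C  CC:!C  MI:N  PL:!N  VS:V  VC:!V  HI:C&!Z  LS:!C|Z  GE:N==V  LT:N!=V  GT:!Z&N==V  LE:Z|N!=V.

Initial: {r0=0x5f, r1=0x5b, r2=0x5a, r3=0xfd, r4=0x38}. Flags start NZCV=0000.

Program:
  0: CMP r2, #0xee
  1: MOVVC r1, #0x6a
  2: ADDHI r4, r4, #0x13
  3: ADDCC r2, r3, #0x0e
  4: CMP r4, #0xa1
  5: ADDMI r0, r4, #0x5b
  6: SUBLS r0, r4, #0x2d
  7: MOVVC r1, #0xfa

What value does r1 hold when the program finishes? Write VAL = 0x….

VAL = 0x6a

0: ✓ CMP  NZCV=0000
1: ✓ MOVVC  r1←0x6a
2: · ADDHI
3: ✓ ADDCC  r2←0x0b
4: ✓ CMP  NZCV=1001
5: ✓ ADDMI  r0←0x93
6: ✓ SUBLS  r0←0x0b
7: · MOVVC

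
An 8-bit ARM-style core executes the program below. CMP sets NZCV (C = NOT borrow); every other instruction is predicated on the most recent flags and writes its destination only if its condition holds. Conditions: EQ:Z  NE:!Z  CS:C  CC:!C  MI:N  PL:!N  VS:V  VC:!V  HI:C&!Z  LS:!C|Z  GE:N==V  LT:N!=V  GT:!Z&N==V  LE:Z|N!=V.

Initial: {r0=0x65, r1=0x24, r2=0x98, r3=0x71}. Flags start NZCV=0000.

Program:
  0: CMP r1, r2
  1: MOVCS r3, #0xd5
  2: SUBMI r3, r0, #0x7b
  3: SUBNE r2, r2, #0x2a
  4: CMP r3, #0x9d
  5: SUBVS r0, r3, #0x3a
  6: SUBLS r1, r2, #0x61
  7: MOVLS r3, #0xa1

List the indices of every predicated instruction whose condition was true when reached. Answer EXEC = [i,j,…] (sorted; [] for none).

[0] flags=1001 → (cmp)
[1] flags=1001 CS?F → skip
[2] flags=1001 MI?T → r3=0xea
[3] flags=1001 NE?T → r2=0x6e
[4] flags=0010 → (cmp)
[5] flags=0010 VS?F → skip
[6] flags=0010 LS?F → skip
[7] flags=0010 LS?F → skip

EXEC = [2,3]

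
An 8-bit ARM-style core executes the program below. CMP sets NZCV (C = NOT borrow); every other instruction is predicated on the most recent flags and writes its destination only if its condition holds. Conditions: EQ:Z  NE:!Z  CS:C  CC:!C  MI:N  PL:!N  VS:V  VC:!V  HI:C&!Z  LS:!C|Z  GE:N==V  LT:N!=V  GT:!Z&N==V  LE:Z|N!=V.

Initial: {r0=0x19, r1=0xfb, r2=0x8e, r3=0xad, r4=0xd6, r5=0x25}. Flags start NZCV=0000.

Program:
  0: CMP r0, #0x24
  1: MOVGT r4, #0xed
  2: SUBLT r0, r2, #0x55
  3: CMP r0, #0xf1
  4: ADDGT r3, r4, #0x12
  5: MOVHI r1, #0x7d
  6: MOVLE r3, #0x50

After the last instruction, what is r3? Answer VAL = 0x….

[0] flags=1000 → (cmp)
[1] flags=1000 GT?F → skip
[2] flags=1000 LT?T → r0=0x39
[3] flags=0000 → (cmp)
[4] flags=0000 GT?T → r3=0xe8
[5] flags=0000 HI?F → skip
[6] flags=0000 LE?F → skip

VAL = 0xe8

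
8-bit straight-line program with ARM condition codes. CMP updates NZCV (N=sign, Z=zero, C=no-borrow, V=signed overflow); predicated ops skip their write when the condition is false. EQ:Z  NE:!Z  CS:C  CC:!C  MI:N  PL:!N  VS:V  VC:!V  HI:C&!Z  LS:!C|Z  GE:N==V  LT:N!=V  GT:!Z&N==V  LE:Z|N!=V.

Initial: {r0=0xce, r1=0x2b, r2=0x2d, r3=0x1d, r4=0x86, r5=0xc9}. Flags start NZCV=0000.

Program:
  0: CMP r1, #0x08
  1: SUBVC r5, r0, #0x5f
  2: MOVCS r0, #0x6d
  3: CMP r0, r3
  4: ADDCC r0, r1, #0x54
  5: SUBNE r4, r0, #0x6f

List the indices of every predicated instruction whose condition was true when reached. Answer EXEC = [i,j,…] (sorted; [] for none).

EXEC = [1,2,5]

0: ✓ CMP  NZCV=0010
1: ✓ SUBVC  r5←0x6f
2: ✓ MOVCS  r0←0x6d
3: ✓ CMP  NZCV=0010
4: · ADDCC
5: ✓ SUBNE  r4←0xfe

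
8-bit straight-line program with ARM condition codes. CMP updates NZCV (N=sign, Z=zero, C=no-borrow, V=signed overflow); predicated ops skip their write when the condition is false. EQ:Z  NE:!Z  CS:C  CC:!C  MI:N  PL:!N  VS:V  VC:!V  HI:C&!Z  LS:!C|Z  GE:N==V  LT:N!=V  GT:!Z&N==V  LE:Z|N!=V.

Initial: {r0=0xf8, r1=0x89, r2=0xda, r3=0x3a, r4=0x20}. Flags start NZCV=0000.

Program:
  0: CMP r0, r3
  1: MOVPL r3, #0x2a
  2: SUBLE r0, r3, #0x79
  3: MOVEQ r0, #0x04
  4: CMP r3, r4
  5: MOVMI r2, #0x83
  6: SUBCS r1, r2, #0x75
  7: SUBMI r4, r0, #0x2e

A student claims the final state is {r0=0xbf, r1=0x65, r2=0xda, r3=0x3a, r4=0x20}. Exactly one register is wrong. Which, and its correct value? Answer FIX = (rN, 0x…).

[0] flags=1010 → (cmp)
[1] flags=1010 PL?F → skip
[2] flags=1010 LE?T → r0=0xc1
[3] flags=1010 EQ?F → skip
[4] flags=0010 → (cmp)
[5] flags=0010 MI?F → skip
[6] flags=0010 CS?T → r1=0x65
[7] flags=0010 MI?F → skip

FIX = (r0, 0xc1)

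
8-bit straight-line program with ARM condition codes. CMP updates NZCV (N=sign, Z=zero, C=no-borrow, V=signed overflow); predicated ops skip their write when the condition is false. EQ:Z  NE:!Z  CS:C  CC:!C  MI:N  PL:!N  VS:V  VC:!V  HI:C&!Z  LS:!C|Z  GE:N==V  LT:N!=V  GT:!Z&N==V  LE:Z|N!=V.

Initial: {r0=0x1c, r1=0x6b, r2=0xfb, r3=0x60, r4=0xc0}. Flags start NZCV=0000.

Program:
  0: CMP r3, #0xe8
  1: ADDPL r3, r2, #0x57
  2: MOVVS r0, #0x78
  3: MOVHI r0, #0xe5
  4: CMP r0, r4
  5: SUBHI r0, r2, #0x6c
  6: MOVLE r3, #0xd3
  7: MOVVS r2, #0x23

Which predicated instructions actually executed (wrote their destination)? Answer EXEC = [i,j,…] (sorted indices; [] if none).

EXEC = [1]

0: ✓ CMP  NZCV=0000
1: ✓ ADDPL  r3←0x52
2: · MOVVS
3: · MOVHI
4: ✓ CMP  NZCV=0000
5: · SUBHI
6: · MOVLE
7: · MOVVS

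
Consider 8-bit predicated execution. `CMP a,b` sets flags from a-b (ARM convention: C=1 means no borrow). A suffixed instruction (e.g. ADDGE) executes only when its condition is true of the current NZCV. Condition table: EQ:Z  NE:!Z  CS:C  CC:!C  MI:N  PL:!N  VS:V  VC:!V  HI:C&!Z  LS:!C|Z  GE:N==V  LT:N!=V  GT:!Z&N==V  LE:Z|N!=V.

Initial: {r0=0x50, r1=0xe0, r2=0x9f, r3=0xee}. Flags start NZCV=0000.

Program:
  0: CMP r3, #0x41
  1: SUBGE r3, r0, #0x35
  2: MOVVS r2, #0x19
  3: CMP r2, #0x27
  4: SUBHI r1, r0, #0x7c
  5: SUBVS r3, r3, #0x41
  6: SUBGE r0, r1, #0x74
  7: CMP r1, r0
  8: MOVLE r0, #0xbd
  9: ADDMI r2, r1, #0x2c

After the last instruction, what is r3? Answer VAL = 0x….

VAL = 0xad

[0] flags=1010 → (cmp)
[1] flags=1010 GE?F → skip
[2] flags=1010 VS?F → skip
[3] flags=0011 → (cmp)
[4] flags=0011 HI?T → r1=0xd4
[5] flags=0011 VS?T → r3=0xad
[6] flags=0011 GE?F → skip
[7] flags=1010 → (cmp)
[8] flags=1010 LE?T → r0=0xbd
[9] flags=1010 MI?T → r2=0x00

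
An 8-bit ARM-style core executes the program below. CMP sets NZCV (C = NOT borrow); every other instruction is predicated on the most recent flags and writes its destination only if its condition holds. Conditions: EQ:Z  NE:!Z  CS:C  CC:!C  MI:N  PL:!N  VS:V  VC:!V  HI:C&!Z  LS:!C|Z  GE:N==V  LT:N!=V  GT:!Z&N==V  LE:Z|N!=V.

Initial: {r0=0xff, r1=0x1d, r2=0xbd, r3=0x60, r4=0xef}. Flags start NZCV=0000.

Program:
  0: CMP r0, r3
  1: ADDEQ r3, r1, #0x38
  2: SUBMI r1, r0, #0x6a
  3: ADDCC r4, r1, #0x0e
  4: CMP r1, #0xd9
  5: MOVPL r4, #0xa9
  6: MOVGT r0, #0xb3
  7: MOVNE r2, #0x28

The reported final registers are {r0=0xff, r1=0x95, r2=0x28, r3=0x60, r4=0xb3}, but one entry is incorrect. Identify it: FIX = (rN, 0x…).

0: ✓ CMP  NZCV=1010
1: · ADDEQ
2: ✓ SUBMI  r1←0x95
3: · ADDCC
4: ✓ CMP  NZCV=1000
5: · MOVPL
6: · MOVGT
7: ✓ MOVNE  r2←0x28

FIX = (r4, 0xef)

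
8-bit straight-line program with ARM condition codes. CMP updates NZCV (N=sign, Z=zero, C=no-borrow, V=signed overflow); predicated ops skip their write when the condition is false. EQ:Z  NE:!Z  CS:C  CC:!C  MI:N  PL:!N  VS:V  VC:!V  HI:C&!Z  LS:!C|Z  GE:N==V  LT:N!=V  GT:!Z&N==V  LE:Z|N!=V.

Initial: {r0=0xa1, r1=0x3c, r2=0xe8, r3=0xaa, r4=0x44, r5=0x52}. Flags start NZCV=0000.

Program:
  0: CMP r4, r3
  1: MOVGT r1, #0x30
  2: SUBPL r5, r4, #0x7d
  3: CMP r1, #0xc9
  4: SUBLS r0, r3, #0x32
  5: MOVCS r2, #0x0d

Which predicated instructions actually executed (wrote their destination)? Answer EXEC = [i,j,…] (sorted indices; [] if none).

[0] flags=1001 → (cmp)
[1] flags=1001 GT?T → r1=0x30
[2] flags=1001 PL?F → skip
[3] flags=0000 → (cmp)
[4] flags=0000 LS?T → r0=0x78
[5] flags=0000 CS?F → skip

EXEC = [1,4]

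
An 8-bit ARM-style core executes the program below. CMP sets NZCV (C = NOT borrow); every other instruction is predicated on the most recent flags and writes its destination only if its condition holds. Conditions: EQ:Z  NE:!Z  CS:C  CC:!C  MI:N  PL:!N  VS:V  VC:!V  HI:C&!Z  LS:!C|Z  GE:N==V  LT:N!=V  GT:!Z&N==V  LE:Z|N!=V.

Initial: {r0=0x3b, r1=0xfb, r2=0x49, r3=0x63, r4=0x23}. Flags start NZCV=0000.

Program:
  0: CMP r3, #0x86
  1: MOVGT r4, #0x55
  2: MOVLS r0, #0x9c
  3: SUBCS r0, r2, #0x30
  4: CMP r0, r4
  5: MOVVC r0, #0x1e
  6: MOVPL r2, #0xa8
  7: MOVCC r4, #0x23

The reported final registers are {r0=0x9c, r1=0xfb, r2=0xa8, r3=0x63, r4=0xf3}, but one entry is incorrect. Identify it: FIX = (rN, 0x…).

FIX = (r4, 0x55)

0: ✓ CMP  NZCV=1001
1: ✓ MOVGT  r4←0x55
2: ✓ MOVLS  r0←0x9c
3: · SUBCS
4: ✓ CMP  NZCV=0011
5: · MOVVC
6: ✓ MOVPL  r2←0xa8
7: · MOVCC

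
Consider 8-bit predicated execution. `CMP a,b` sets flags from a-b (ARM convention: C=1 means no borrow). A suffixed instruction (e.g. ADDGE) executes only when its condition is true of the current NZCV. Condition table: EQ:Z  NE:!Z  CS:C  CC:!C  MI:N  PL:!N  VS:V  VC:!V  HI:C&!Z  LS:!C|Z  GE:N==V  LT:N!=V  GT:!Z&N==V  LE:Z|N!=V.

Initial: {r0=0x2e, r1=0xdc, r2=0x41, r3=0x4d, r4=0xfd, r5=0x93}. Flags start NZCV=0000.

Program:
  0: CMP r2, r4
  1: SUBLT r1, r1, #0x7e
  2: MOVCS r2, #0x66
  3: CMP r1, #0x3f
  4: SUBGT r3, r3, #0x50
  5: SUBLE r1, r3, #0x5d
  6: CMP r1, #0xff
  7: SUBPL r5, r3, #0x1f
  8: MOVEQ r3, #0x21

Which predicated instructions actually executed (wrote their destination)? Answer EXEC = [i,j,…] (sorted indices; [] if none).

[0] flags=0000 → (cmp)
[1] flags=0000 LT?F → skip
[2] flags=0000 CS?F → skip
[3] flags=1010 → (cmp)
[4] flags=1010 GT?F → skip
[5] flags=1010 LE?T → r1=0xf0
[6] flags=1000 → (cmp)
[7] flags=1000 PL?F → skip
[8] flags=1000 EQ?F → skip

EXEC = [5]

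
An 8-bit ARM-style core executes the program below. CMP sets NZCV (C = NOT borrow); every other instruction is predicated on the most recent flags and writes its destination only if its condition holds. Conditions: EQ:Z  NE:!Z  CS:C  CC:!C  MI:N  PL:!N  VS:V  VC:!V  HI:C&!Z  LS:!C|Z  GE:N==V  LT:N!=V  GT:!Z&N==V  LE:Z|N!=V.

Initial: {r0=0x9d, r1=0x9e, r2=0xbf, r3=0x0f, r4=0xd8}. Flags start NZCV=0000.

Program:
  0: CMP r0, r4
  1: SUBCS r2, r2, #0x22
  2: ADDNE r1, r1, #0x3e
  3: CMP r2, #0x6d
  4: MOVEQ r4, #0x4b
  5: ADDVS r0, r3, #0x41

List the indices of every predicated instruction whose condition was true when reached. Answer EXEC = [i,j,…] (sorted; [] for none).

0: ✓ CMP  NZCV=1000
1: · SUBCS
2: ✓ ADDNE  r1←0xdc
3: ✓ CMP  NZCV=0011
4: · MOVEQ
5: ✓ ADDVS  r0←0x50

EXEC = [2,5]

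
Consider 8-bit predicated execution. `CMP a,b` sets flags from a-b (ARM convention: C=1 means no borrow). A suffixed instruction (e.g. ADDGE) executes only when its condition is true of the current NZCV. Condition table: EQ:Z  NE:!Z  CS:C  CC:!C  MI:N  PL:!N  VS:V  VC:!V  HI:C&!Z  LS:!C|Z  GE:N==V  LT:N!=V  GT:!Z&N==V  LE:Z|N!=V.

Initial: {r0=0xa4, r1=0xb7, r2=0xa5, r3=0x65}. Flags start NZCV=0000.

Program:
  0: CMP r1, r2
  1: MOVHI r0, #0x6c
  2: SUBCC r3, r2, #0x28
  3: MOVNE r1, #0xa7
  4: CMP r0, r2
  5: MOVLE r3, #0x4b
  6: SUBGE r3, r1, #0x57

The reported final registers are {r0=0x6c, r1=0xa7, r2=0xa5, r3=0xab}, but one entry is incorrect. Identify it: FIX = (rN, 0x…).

0: ✓ CMP  NZCV=0010
1: ✓ MOVHI  r0←0x6c
2: · SUBCC
3: ✓ MOVNE  r1←0xa7
4: ✓ CMP  NZCV=1001
5: · MOVLE
6: ✓ SUBGE  r3←0x50

FIX = (r3, 0x50)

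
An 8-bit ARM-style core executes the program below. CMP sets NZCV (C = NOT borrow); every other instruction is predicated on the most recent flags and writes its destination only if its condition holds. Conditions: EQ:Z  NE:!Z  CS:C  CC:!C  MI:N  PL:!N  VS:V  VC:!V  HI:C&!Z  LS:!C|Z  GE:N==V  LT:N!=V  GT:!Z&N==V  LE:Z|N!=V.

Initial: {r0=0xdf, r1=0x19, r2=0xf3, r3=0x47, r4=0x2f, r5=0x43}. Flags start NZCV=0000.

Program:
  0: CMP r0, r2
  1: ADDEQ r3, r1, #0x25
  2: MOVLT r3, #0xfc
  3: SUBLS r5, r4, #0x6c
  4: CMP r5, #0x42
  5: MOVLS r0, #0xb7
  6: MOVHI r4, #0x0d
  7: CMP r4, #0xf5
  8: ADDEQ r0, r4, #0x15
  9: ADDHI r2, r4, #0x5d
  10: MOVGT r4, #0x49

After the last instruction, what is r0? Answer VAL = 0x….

VAL = 0xdf

0: ✓ CMP  NZCV=1000
1: · ADDEQ
2: ✓ MOVLT  r3←0xfc
3: ✓ SUBLS  r5←0xc3
4: ✓ CMP  NZCV=1010
5: · MOVLS
6: ✓ MOVHI  r4←0x0d
7: ✓ CMP  NZCV=0000
8: · ADDEQ
9: · ADDHI
10: ✓ MOVGT  r4←0x49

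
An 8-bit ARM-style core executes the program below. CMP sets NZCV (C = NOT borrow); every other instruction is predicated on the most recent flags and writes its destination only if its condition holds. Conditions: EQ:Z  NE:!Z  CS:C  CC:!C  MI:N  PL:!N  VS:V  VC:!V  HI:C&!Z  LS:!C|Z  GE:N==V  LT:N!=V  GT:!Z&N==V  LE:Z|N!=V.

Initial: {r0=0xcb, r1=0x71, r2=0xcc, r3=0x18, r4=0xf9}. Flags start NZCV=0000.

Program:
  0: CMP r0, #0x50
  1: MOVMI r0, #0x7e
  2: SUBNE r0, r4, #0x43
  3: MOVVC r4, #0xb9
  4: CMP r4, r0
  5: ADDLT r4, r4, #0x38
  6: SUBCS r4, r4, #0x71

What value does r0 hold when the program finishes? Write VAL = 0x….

[0] flags=0011 → (cmp)
[1] flags=0011 MI?F → skip
[2] flags=0011 NE?T → r0=0xb6
[3] flags=0011 VC?F → skip
[4] flags=0010 → (cmp)
[5] flags=0010 LT?F → skip
[6] flags=0010 CS?T → r4=0x88

VAL = 0xb6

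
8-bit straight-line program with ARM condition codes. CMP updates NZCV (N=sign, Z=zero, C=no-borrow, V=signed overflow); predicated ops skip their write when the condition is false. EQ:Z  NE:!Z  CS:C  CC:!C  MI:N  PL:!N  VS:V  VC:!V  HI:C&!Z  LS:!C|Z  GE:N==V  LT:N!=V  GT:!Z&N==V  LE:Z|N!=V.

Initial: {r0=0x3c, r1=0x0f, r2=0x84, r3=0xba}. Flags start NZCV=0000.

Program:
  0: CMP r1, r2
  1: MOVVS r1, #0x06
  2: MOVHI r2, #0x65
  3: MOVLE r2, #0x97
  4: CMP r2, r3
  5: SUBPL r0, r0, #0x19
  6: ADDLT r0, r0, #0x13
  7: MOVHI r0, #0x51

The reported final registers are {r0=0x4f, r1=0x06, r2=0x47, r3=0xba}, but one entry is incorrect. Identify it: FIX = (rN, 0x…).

FIX = (r2, 0x84)

0: ✓ CMP  NZCV=1001
1: ✓ MOVVS  r1←0x06
2: · MOVHI
3: · MOVLE
4: ✓ CMP  NZCV=1000
5: · SUBPL
6: ✓ ADDLT  r0←0x4f
7: · MOVHI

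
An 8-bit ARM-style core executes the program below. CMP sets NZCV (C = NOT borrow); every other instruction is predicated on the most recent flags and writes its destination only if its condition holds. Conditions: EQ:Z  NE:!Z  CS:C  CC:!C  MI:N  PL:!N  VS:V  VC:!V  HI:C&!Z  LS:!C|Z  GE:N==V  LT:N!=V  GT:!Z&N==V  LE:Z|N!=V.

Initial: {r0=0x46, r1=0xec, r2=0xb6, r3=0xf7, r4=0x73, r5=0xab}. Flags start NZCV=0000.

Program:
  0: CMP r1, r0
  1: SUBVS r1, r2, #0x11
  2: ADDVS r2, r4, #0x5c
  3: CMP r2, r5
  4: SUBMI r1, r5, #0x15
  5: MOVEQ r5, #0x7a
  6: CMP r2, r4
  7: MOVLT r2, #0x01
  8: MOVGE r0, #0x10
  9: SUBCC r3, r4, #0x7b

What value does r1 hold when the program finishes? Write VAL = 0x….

[0] flags=1010 → (cmp)
[1] flags=1010 VS?F → skip
[2] flags=1010 VS?F → skip
[3] flags=0010 → (cmp)
[4] flags=0010 MI?F → skip
[5] flags=0010 EQ?F → skip
[6] flags=0011 → (cmp)
[7] flags=0011 LT?T → r2=0x01
[8] flags=0011 GE?F → skip
[9] flags=0011 CC?F → skip

VAL = 0xec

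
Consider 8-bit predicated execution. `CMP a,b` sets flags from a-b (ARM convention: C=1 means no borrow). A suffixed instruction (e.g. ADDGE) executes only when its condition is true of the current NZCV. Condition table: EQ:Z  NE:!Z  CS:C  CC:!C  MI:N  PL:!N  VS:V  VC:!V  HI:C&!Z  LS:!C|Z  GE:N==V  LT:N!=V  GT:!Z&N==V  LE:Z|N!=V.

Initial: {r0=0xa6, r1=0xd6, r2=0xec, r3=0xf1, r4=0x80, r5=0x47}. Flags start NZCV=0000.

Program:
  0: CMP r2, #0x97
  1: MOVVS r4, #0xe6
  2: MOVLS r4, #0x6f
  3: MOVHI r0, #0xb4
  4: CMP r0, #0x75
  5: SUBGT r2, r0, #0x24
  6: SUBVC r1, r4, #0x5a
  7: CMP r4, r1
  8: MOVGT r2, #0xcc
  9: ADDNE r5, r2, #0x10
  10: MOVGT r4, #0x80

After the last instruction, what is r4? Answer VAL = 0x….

[0] flags=0010 → (cmp)
[1] flags=0010 VS?F → skip
[2] flags=0010 LS?F → skip
[3] flags=0010 HI?T → r0=0xb4
[4] flags=0011 → (cmp)
[5] flags=0011 GT?F → skip
[6] flags=0011 VC?F → skip
[7] flags=1000 → (cmp)
[8] flags=1000 GT?F → skip
[9] flags=1000 NE?T → r5=0xfc
[10] flags=1000 GT?F → skip

VAL = 0x80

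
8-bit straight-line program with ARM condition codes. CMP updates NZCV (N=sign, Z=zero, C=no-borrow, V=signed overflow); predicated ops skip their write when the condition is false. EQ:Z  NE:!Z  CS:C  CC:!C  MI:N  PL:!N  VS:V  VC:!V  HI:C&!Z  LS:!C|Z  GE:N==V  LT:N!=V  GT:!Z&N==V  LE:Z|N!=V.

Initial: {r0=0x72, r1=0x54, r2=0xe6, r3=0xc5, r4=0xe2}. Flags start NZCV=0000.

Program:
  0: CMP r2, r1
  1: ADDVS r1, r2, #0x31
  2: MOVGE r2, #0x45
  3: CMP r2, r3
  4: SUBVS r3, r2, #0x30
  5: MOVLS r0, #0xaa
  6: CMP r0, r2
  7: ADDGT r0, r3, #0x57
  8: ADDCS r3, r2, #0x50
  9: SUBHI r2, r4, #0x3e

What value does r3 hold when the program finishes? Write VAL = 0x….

VAL = 0xc5

0: ✓ CMP  NZCV=1010
1: · ADDVS
2: · MOVGE
3: ✓ CMP  NZCV=0010
4: · SUBVS
5: · MOVLS
6: ✓ CMP  NZCV=1001
7: ✓ ADDGT  r0←0x1c
8: · ADDCS
9: · SUBHI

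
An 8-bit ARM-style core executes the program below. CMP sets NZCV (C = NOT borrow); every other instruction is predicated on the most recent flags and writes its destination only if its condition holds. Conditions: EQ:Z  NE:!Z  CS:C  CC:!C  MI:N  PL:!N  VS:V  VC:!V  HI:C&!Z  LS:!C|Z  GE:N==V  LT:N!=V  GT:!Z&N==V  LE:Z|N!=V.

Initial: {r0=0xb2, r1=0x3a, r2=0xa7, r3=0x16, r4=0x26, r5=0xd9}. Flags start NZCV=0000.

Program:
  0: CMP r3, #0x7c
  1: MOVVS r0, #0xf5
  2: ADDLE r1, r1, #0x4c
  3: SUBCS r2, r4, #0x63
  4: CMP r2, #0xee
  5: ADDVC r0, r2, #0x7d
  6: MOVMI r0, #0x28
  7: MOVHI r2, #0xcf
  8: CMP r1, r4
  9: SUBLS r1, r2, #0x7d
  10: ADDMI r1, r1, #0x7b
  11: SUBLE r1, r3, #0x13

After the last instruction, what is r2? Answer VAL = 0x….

0: ✓ CMP  NZCV=1000
1: · MOVVS
2: ✓ ADDLE  r1←0x86
3: · SUBCS
4: ✓ CMP  NZCV=1000
5: ✓ ADDVC  r0←0x24
6: ✓ MOVMI  r0←0x28
7: · MOVHI
8: ✓ CMP  NZCV=0011
9: · SUBLS
10: · ADDMI
11: ✓ SUBLE  r1←0x03

VAL = 0xa7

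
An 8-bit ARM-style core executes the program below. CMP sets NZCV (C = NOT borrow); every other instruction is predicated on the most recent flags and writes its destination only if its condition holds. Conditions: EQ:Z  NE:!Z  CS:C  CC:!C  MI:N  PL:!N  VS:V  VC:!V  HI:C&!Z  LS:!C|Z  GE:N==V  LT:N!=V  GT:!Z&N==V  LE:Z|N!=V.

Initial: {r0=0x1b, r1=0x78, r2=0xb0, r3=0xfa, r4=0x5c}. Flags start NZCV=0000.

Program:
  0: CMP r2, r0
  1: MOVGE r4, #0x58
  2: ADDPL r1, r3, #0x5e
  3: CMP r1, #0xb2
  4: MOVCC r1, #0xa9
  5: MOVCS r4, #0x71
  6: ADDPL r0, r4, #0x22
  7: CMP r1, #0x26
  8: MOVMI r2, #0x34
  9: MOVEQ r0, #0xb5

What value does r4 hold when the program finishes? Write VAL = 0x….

VAL = 0x5c

0: ✓ CMP  NZCV=1010
1: · MOVGE
2: · ADDPL
3: ✓ CMP  NZCV=1001
4: ✓ MOVCC  r1←0xa9
5: · MOVCS
6: · ADDPL
7: ✓ CMP  NZCV=1010
8: ✓ MOVMI  r2←0x34
9: · MOVEQ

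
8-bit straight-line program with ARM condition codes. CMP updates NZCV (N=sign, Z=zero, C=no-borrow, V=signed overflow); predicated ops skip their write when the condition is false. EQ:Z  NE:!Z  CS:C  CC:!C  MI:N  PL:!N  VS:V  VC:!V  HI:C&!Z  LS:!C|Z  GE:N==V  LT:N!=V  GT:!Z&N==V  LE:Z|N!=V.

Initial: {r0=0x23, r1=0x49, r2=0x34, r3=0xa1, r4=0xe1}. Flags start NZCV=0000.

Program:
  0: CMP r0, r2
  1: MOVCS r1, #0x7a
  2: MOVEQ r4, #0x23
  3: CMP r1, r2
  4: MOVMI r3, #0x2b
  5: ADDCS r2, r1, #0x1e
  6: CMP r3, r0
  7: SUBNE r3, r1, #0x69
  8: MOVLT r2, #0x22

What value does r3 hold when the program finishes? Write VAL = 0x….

VAL = 0xe0

0: ✓ CMP  NZCV=1000
1: · MOVCS
2: · MOVEQ
3: ✓ CMP  NZCV=0010
4: · MOVMI
5: ✓ ADDCS  r2←0x67
6: ✓ CMP  NZCV=0011
7: ✓ SUBNE  r3←0xe0
8: ✓ MOVLT  r2←0x22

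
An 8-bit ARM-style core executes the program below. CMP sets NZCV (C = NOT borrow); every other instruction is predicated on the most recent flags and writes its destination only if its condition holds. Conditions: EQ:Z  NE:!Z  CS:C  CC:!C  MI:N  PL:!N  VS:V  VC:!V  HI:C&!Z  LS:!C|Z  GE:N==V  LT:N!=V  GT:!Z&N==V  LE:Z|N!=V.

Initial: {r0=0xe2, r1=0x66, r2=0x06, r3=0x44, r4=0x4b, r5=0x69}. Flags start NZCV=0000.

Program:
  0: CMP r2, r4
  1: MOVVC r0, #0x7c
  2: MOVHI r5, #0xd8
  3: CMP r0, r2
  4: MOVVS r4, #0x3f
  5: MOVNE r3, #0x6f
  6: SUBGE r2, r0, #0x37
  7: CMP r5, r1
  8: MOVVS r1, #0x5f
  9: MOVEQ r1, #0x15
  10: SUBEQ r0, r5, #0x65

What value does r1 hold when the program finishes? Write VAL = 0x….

VAL = 0x66

[0] flags=1000 → (cmp)
[1] flags=1000 VC?T → r0=0x7c
[2] flags=1000 HI?F → skip
[3] flags=0010 → (cmp)
[4] flags=0010 VS?F → skip
[5] flags=0010 NE?T → r3=0x6f
[6] flags=0010 GE?T → r2=0x45
[7] flags=0010 → (cmp)
[8] flags=0010 VS?F → skip
[9] flags=0010 EQ?F → skip
[10] flags=0010 EQ?F → skip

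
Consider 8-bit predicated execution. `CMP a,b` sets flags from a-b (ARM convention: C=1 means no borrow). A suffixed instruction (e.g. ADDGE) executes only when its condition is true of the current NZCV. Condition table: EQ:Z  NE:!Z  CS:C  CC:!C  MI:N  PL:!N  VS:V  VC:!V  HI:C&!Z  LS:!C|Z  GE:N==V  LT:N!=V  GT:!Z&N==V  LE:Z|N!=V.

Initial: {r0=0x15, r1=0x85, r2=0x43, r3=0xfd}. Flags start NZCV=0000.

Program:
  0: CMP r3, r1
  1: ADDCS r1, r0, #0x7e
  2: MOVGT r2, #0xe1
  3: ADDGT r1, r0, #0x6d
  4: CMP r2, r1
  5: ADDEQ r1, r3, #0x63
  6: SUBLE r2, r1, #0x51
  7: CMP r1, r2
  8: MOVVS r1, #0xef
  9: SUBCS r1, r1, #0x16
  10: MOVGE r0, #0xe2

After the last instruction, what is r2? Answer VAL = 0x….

VAL = 0xe1

[0] flags=0010 → (cmp)
[1] flags=0010 CS?T → r1=0x93
[2] flags=0010 GT?T → r2=0xe1
[3] flags=0010 GT?T → r1=0x82
[4] flags=0010 → (cmp)
[5] flags=0010 EQ?F → skip
[6] flags=0010 LE?F → skip
[7] flags=1000 → (cmp)
[8] flags=1000 VS?F → skip
[9] flags=1000 CS?F → skip
[10] flags=1000 GE?F → skip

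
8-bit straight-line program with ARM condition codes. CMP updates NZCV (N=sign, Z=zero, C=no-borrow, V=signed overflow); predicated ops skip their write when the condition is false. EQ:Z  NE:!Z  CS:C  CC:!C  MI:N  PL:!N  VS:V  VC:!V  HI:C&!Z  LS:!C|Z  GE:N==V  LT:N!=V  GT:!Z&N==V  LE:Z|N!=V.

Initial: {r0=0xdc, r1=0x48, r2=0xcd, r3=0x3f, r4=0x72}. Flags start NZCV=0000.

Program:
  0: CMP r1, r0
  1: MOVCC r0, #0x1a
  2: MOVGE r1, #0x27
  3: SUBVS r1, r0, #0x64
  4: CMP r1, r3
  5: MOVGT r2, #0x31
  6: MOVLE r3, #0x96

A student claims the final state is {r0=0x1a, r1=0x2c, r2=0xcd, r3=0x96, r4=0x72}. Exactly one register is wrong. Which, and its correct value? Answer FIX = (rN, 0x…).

[0] flags=0000 → (cmp)
[1] flags=0000 CC?T → r0=0x1a
[2] flags=0000 GE?T → r1=0x27
[3] flags=0000 VS?F → skip
[4] flags=1000 → (cmp)
[5] flags=1000 GT?F → skip
[6] flags=1000 LE?T → r3=0x96

FIX = (r1, 0x27)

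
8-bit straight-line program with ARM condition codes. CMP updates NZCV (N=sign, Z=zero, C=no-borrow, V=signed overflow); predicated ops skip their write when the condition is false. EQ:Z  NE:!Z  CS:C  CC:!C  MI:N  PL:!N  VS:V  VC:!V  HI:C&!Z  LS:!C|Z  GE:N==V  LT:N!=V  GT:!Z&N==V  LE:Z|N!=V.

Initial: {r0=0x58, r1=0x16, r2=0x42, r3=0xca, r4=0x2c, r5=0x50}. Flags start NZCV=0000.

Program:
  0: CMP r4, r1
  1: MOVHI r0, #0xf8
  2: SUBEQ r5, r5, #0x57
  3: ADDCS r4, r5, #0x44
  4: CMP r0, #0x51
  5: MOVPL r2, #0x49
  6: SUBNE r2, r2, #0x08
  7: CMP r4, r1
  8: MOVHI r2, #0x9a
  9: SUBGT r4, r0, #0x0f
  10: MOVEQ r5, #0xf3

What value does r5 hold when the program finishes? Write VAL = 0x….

VAL = 0x50

0: ✓ CMP  NZCV=0010
1: ✓ MOVHI  r0←0xf8
2: · SUBEQ
3: ✓ ADDCS  r4←0x94
4: ✓ CMP  NZCV=1010
5: · MOVPL
6: ✓ SUBNE  r2←0x3a
7: ✓ CMP  NZCV=0011
8: ✓ MOVHI  r2←0x9a
9: · SUBGT
10: · MOVEQ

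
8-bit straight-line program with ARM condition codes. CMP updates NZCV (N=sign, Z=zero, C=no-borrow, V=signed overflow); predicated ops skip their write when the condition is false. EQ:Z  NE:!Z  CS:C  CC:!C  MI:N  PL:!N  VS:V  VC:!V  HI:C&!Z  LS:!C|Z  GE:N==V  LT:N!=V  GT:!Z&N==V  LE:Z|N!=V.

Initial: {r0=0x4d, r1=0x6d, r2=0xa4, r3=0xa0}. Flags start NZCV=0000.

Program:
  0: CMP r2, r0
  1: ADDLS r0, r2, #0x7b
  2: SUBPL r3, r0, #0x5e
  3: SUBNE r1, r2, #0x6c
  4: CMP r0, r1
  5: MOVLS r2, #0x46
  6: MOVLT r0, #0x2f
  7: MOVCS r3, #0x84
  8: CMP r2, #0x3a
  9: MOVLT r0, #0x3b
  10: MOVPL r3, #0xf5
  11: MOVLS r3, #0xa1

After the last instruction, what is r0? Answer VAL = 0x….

VAL = 0x3b

[0] flags=0011 → (cmp)
[1] flags=0011 LS?F → skip
[2] flags=0011 PL?T → r3=0xef
[3] flags=0011 NE?T → r1=0x38
[4] flags=0010 → (cmp)
[5] flags=0010 LS?F → skip
[6] flags=0010 LT?F → skip
[7] flags=0010 CS?T → r3=0x84
[8] flags=0011 → (cmp)
[9] flags=0011 LT?T → r0=0x3b
[10] flags=0011 PL?T → r3=0xf5
[11] flags=0011 LS?F → skip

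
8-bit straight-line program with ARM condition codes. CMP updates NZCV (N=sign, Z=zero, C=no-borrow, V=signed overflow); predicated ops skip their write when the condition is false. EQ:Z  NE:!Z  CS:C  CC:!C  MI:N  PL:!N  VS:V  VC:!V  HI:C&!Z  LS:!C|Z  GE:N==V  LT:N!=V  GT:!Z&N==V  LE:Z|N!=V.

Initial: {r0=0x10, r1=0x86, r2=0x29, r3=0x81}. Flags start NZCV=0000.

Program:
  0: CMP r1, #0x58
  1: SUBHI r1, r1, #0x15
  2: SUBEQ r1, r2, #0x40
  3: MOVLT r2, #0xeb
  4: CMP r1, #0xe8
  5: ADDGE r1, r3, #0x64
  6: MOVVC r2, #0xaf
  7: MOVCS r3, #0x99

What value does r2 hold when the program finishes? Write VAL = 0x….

VAL = 0xeb

[0] flags=0011 → (cmp)
[1] flags=0011 HI?T → r1=0x71
[2] flags=0011 EQ?F → skip
[3] flags=0011 LT?T → r2=0xeb
[4] flags=1001 → (cmp)
[5] flags=1001 GE?T → r1=0xe5
[6] flags=1001 VC?F → skip
[7] flags=1001 CS?F → skip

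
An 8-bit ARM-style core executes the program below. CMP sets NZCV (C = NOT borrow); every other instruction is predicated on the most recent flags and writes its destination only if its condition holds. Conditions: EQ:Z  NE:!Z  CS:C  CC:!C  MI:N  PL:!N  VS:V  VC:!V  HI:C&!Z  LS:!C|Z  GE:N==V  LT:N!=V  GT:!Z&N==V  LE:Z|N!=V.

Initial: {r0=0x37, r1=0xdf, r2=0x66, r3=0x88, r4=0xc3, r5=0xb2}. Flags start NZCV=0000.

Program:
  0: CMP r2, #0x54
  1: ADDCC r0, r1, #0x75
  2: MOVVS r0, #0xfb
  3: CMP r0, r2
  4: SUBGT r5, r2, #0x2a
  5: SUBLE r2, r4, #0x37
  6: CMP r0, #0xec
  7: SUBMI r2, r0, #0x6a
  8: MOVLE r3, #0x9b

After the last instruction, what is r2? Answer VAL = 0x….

0: ✓ CMP  NZCV=0010
1: · ADDCC
2: · MOVVS
3: ✓ CMP  NZCV=1000
4: · SUBGT
5: ✓ SUBLE  r2←0x8c
6: ✓ CMP  NZCV=0000
7: · SUBMI
8: · MOVLE

VAL = 0x8c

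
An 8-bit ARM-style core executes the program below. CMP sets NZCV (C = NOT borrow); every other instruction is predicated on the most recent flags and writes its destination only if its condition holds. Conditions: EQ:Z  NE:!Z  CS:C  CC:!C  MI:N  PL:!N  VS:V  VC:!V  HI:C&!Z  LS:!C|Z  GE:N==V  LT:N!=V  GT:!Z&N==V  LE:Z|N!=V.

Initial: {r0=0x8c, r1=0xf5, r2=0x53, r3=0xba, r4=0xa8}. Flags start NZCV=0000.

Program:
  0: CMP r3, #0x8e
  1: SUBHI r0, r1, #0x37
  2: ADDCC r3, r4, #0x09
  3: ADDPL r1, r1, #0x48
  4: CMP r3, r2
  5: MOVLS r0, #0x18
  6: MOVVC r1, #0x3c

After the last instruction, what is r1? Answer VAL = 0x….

VAL = 0x3d

0: ✓ CMP  NZCV=0010
1: ✓ SUBHI  r0←0xbe
2: · ADDCC
3: ✓ ADDPL  r1←0x3d
4: ✓ CMP  NZCV=0011
5: · MOVLS
6: · MOVVC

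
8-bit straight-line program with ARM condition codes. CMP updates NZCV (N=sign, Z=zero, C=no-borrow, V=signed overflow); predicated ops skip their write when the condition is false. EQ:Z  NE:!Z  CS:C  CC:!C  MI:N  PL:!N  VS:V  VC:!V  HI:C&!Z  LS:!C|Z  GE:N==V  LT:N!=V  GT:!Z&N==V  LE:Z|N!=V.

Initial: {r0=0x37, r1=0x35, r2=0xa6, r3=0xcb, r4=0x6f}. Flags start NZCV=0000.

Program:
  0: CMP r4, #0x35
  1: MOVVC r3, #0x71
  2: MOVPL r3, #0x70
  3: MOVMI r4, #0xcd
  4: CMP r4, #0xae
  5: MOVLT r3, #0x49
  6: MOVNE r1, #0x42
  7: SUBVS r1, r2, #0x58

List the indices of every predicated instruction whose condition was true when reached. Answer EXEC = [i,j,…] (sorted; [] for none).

EXEC = [1,2,6,7]

0: ✓ CMP  NZCV=0010
1: ✓ MOVVC  r3←0x71
2: ✓ MOVPL  r3←0x70
3: · MOVMI
4: ✓ CMP  NZCV=1001
5: · MOVLT
6: ✓ MOVNE  r1←0x42
7: ✓ SUBVS  r1←0x4e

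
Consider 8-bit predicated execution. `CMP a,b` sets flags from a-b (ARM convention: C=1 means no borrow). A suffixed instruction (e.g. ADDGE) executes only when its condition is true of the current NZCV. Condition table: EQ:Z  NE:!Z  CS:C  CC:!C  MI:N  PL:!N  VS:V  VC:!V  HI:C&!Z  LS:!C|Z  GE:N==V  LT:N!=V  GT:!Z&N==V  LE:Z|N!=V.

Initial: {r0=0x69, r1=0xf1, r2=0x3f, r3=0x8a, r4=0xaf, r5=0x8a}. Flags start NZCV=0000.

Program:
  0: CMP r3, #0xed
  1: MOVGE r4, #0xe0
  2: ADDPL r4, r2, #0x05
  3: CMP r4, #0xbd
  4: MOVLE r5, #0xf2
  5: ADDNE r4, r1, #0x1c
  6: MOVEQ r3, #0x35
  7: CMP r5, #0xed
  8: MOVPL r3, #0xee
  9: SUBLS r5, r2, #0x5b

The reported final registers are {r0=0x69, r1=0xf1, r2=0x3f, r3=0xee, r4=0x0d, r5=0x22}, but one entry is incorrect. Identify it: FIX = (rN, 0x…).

0: ✓ CMP  NZCV=1000
1: · MOVGE
2: · ADDPL
3: ✓ CMP  NZCV=1000
4: ✓ MOVLE  r5←0xf2
5: ✓ ADDNE  r4←0x0d
6: · MOVEQ
7: ✓ CMP  NZCV=0010
8: ✓ MOVPL  r3←0xee
9: · SUBLS

FIX = (r5, 0xf2)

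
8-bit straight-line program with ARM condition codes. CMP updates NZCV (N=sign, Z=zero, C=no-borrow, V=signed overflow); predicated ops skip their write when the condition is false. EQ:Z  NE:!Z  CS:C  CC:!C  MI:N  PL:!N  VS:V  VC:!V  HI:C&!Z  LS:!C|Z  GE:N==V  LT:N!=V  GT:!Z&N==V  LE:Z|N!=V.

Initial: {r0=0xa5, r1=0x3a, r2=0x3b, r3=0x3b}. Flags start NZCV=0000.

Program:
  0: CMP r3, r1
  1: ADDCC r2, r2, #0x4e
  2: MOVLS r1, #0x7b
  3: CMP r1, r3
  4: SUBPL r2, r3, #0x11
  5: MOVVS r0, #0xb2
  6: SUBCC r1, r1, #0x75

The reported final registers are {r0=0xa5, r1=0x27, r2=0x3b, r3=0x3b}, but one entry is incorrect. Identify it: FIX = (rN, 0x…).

FIX = (r1, 0xc5)

0: ✓ CMP  NZCV=0010
1: · ADDCC
2: · MOVLS
3: ✓ CMP  NZCV=1000
4: · SUBPL
5: · MOVVS
6: ✓ SUBCC  r1←0xc5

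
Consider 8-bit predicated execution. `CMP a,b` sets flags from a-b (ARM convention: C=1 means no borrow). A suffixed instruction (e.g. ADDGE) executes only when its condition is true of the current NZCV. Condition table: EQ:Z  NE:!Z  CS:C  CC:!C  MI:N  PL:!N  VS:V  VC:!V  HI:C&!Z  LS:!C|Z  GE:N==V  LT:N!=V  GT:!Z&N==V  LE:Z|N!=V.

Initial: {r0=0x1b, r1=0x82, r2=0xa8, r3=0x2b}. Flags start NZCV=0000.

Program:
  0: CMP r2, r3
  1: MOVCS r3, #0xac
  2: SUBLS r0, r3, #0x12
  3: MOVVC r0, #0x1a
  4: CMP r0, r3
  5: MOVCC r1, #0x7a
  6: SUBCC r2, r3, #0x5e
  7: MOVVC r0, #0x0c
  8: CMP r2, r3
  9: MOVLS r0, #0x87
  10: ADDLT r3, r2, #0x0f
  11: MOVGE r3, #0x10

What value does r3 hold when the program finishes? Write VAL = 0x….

[0] flags=0011 → (cmp)
[1] flags=0011 CS?T → r3=0xac
[2] flags=0011 LS?F → skip
[3] flags=0011 VC?F → skip
[4] flags=0000 → (cmp)
[5] flags=0000 CC?T → r1=0x7a
[6] flags=0000 CC?T → r2=0x4e
[7] flags=0000 VC?T → r0=0x0c
[8] flags=1001 → (cmp)
[9] flags=1001 LS?T → r0=0x87
[10] flags=1001 LT?F → skip
[11] flags=1001 GE?T → r3=0x10

VAL = 0x10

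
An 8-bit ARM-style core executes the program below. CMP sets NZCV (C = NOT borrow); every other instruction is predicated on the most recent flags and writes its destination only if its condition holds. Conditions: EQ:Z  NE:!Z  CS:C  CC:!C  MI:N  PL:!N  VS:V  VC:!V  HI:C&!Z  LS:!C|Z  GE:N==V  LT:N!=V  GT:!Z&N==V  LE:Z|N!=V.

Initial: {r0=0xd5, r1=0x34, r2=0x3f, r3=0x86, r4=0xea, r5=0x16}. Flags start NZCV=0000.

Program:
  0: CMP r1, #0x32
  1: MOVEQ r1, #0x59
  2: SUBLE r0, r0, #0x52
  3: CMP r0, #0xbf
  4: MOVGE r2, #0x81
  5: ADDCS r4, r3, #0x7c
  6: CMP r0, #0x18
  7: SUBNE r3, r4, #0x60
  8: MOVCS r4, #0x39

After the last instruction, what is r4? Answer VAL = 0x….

[0] flags=0010 → (cmp)
[1] flags=0010 EQ?F → skip
[2] flags=0010 LE?F → skip
[3] flags=0010 → (cmp)
[4] flags=0010 GE?T → r2=0x81
[5] flags=0010 CS?T → r4=0x02
[6] flags=1010 → (cmp)
[7] flags=1010 NE?T → r3=0xa2
[8] flags=1010 CS?T → r4=0x39

VAL = 0x39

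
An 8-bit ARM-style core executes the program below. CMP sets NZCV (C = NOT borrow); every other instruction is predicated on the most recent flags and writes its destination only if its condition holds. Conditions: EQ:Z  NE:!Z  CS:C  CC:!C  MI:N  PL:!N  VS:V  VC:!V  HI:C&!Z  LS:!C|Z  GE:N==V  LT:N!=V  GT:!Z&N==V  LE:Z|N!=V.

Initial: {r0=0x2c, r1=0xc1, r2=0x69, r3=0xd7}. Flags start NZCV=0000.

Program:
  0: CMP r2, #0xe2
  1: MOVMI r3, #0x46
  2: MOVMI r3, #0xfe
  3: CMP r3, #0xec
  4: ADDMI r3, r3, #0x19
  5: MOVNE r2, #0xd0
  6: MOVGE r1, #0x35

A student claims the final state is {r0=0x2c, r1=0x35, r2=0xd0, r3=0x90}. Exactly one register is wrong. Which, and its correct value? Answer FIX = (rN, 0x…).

FIX = (r3, 0xfe)

[0] flags=1001 → (cmp)
[1] flags=1001 MI?T → r3=0x46
[2] flags=1001 MI?T → r3=0xfe
[3] flags=0010 → (cmp)
[4] flags=0010 MI?F → skip
[5] flags=0010 NE?T → r2=0xd0
[6] flags=0010 GE?T → r1=0x35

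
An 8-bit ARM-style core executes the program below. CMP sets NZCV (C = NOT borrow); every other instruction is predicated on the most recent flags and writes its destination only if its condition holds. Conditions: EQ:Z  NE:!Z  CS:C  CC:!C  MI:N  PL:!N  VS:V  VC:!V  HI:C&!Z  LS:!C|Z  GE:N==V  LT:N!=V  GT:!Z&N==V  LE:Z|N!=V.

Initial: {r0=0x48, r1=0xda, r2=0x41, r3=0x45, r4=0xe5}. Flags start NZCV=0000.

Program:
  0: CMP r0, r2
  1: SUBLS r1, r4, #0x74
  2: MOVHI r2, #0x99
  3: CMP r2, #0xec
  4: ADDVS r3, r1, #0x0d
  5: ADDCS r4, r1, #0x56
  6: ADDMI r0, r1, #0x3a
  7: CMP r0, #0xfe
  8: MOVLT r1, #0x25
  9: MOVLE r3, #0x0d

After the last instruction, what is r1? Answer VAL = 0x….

VAL = 0xda

[0] flags=0010 → (cmp)
[1] flags=0010 LS?F → skip
[2] flags=0010 HI?T → r2=0x99
[3] flags=1000 → (cmp)
[4] flags=1000 VS?F → skip
[5] flags=1000 CS?F → skip
[6] flags=1000 MI?T → r0=0x14
[7] flags=0000 → (cmp)
[8] flags=0000 LT?F → skip
[9] flags=0000 LE?F → skip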